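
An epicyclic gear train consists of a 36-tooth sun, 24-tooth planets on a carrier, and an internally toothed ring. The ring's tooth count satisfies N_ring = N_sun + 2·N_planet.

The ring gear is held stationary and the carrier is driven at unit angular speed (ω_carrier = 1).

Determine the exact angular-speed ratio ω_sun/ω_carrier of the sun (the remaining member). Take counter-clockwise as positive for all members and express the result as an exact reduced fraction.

N_ring = 36 + 2·24 = 84
36(ω_s−ω_c) = −84(ω_r−ω_c),  ω_r=0, ω_c=1
ω_s = 1 − (84/36)(0−1) = 10/3
ω_s/ω_c = 10/3

10/3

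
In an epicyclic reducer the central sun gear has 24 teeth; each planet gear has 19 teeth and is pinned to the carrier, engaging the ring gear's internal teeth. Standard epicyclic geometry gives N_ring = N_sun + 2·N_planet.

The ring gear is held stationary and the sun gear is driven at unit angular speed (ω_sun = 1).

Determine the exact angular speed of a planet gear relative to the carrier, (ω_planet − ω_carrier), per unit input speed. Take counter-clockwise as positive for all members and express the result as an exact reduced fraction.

-744/817

N_ring = 24 + 2·19 = 62
24(ω_s−ω_c) = −62(ω_r−ω_c),  ω_r=0, ω_s=1
24(1−ω_c) = −62(0−ω_c)  ⇒  86ω_c = 24  ⇒  ω_c = 12/43
sun–planet: 24·(1−12/43) = −19·(ω_p−ω_c)  ⇒  ω_p−ω_c = −(24/19)·(31/43) = -744/817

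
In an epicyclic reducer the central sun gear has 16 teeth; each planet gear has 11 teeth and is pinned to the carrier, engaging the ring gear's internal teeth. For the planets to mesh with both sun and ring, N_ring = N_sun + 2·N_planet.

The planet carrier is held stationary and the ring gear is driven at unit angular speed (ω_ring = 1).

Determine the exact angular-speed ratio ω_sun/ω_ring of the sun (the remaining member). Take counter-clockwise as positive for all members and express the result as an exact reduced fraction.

N_ring = 16 + 2·11 = 38
16(ω_s−ω_c) = −38(ω_r−ω_c),  ω_c=0, ω_r=1
ω_s = 0 − (38/16)(1−0) = -19/8
ω_s/ω_r = -19/8

-19/8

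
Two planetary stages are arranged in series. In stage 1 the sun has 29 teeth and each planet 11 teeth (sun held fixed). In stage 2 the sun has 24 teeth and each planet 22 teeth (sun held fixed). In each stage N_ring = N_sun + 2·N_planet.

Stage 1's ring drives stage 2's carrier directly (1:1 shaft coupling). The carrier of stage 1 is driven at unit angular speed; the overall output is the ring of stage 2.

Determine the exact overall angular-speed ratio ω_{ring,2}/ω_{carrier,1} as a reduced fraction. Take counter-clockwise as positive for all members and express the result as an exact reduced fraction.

Stage 1: N_ring = 29 + 2·11 = 51
Stage 1: 29(ω_s−ω_c) = −51(ω_r−ω_c),  ω_s=0, ω_c=1
Stage 1: ω_r = 1 − (29/51)(0−1) = 80/51
  ⇒ ω_r¹/ω_c¹ = 80/51
Stage 2: N_ring = 24 + 2·22 = 68
Stage 2: 24(ω_s−ω_c) = −68(ω_r−ω_c),  ω_s=0, ω_c=1
Stage 2: ω_r = 1 − (24/68)(0−1) = 23/17
  ⇒ ω_r²/ω_c² = 23/17
Coupling ω_c² = ω_r¹ ⇒ overall = 80/51 × 23/17 = 1840/867

1840/867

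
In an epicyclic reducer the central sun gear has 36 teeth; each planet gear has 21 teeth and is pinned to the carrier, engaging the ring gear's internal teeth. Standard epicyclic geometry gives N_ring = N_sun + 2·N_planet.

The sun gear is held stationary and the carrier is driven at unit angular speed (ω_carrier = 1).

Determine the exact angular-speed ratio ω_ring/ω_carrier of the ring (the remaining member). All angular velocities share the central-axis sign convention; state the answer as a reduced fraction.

19/13

N_ring = 36 + 2·21 = 78
36(ω_s−ω_c) = −78(ω_r−ω_c),  ω_s=0, ω_c=1
ω_r = 1 − (36/78)(0−1) = 19/13
ω_r/ω_c = 19/13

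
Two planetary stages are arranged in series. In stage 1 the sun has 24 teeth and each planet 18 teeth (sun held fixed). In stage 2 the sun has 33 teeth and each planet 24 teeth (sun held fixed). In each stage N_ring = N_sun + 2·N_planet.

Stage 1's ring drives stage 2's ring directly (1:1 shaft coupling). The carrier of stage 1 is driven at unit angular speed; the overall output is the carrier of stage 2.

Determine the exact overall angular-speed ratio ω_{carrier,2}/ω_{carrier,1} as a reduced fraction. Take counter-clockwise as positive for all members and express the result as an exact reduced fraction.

189/190

Stage 1: N_ring = 24 + 2·18 = 60
Stage 1: 24(ω_s−ω_c) = −60(ω_r−ω_c),  ω_s=0, ω_c=1
Stage 1: ω_r = 1 − (24/60)(0−1) = 7/5
  ⇒ ω_r¹/ω_c¹ = 7/5
Stage 2: N_ring = 33 + 2·24 = 81
Stage 2: 33(ω_s−ω_c) = −81(ω_r−ω_c),  ω_s=0, ω_r=1
Stage 2: 33(0−ω_c) = −81(1−ω_c)  ⇒  114ω_c = 81  ⇒  ω_c = 27/38
  ⇒ ω_c²/ω_r² = 27/38
Coupling ω_r² = ω_r¹ ⇒ overall = 7/5 × 27/38 = 189/190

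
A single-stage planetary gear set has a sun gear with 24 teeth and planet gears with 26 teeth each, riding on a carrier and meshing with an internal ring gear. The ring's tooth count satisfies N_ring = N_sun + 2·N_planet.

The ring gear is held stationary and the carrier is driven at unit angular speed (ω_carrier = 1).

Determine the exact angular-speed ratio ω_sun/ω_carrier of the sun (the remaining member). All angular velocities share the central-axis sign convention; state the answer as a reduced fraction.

N_ring = 24 + 2·26 = 76
24(ω_s−ω_c) = −76(ω_r−ω_c),  ω_r=0, ω_c=1
ω_s = 1 − (76/24)(0−1) = 25/6
ω_s/ω_c = 25/6

25/6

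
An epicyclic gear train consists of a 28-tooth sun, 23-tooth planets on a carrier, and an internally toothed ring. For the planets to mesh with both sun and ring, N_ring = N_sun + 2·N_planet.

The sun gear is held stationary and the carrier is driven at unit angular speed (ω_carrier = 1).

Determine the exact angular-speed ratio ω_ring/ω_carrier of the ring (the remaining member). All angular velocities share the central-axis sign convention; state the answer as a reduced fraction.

N_ring = 28 + 2·23 = 74
28(ω_s−ω_c) = −74(ω_r−ω_c),  ω_s=0, ω_c=1
ω_r = 1 − (28/74)(0−1) = 51/37
ω_r/ω_c = 51/37

51/37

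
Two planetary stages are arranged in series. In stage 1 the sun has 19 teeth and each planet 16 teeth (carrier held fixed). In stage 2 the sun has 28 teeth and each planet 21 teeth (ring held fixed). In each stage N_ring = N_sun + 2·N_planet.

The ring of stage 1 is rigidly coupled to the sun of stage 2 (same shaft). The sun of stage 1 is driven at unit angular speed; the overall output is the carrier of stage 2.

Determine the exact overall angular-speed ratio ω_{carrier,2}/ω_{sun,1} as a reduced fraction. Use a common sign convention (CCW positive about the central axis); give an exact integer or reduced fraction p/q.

Stage 1: N_ring = 19 + 2·16 = 51
Stage 1: 19(ω_s−ω_c) = −51(ω_r−ω_c),  ω_c=0, ω_s=1
Stage 1: ω_r = 0 − (19/51)(1−0) = -19/51
  ⇒ ω_r¹/ω_s¹ = -19/51
Stage 2: N_ring = 28 + 2·21 = 70
Stage 2: 28(ω_s−ω_c) = −70(ω_r−ω_c),  ω_r=0, ω_s=1
Stage 2: 28(1−ω_c) = −70(0−ω_c)  ⇒  98ω_c = 28  ⇒  ω_c = 2/7
  ⇒ ω_c²/ω_s² = 2/7
Coupling ω_s² = ω_r¹ ⇒ overall = -19/51 × 2/7 = -38/357

-38/357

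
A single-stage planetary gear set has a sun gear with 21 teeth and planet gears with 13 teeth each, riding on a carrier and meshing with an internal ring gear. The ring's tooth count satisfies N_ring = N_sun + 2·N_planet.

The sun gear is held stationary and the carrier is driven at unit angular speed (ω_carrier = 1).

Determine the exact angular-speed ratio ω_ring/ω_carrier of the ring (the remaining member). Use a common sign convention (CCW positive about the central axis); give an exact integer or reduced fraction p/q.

68/47

N_ring = 21 + 2·13 = 47
21(ω_s−ω_c) = −47(ω_r−ω_c),  ω_s=0, ω_c=1
ω_r = 1 − (21/47)(0−1) = 68/47
ω_r/ω_c = 68/47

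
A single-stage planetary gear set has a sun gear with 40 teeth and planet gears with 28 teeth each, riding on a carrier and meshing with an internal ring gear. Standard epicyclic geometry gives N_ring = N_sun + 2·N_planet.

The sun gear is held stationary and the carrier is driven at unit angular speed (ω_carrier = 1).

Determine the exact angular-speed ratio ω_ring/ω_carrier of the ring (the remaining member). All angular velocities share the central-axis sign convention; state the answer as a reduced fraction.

N_ring = 40 + 2·28 = 96
40(ω_s−ω_c) = −96(ω_r−ω_c),  ω_s=0, ω_c=1
ω_r = 1 − (40/96)(0−1) = 17/12
ω_r/ω_c = 17/12

17/12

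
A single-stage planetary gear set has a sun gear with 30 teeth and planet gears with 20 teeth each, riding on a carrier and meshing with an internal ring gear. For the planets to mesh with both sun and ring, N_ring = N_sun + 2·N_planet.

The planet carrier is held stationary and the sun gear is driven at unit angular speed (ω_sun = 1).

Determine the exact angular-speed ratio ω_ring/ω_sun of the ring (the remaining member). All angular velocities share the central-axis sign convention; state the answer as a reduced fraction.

-3/7

N_ring = 30 + 2·20 = 70
30(ω_s−ω_c) = −70(ω_r−ω_c),  ω_c=0, ω_s=1
ω_r = 0 − (30/70)(1−0) = -3/7
ω_r/ω_s = -3/7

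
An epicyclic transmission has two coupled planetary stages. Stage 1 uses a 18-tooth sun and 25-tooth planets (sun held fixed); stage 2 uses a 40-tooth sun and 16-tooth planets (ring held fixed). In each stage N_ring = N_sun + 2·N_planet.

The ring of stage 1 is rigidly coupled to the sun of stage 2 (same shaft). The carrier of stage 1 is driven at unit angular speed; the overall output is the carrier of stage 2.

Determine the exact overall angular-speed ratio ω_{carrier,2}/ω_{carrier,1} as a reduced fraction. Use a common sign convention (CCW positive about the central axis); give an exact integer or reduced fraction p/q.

Stage 1: N_ring = 18 + 2·25 = 68
Stage 1: 18(ω_s−ω_c) = −68(ω_r−ω_c),  ω_s=0, ω_c=1
Stage 1: ω_r = 1 − (18/68)(0−1) = 43/34
  ⇒ ω_r¹/ω_c¹ = 43/34
Stage 2: N_ring = 40 + 2·16 = 72
Stage 2: 40(ω_s−ω_c) = −72(ω_r−ω_c),  ω_r=0, ω_s=1
Stage 2: 40(1−ω_c) = −72(0−ω_c)  ⇒  112ω_c = 40  ⇒  ω_c = 5/14
  ⇒ ω_c²/ω_s² = 5/14
Coupling ω_s² = ω_r¹ ⇒ overall = 43/34 × 5/14 = 215/476

215/476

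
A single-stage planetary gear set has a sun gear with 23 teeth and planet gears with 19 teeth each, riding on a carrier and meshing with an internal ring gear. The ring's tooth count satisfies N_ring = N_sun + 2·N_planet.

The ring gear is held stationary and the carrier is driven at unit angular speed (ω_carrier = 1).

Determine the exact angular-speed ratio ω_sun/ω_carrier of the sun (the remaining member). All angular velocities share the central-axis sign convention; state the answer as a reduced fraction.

84/23

N_ring = 23 + 2·19 = 61
23(ω_s−ω_c) = −61(ω_r−ω_c),  ω_r=0, ω_c=1
ω_s = 1 − (61/23)(0−1) = 84/23
ω_s/ω_c = 84/23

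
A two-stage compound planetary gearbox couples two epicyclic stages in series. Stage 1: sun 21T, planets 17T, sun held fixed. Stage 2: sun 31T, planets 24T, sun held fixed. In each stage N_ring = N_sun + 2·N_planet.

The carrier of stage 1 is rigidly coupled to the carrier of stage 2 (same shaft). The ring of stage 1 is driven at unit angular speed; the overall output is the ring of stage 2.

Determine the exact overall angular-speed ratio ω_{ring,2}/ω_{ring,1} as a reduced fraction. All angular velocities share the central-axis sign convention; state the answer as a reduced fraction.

3025/3002

Stage 1: N_ring = 21 + 2·17 = 55
Stage 1: 21(ω_s−ω_c) = −55(ω_r−ω_c),  ω_s=0, ω_r=1
Stage 1: 21(0−ω_c) = −55(1−ω_c)  ⇒  76ω_c = 55  ⇒  ω_c = 55/76
  ⇒ ω_c¹/ω_r¹ = 55/76
Stage 2: N_ring = 31 + 2·24 = 79
Stage 2: 31(ω_s−ω_c) = −79(ω_r−ω_c),  ω_s=0, ω_c=1
Stage 2: ω_r = 1 − (31/79)(0−1) = 110/79
  ⇒ ω_r²/ω_c² = 110/79
Coupling ω_c² = ω_c¹ ⇒ overall = 55/76 × 110/79 = 3025/3002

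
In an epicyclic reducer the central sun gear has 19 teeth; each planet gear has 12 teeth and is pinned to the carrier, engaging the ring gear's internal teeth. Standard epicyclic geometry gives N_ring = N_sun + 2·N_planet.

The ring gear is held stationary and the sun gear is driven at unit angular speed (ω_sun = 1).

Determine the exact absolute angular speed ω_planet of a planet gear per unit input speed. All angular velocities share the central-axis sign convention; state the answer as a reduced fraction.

-19/24

N_ring = 19 + 2·12 = 43
19(ω_s−ω_c) = −43(ω_r−ω_c),  ω_r=0, ω_s=1
19(1−ω_c) = −43(0−ω_c)  ⇒  62ω_c = 19  ⇒  ω_c = 19/62
sun–planet: 19·(1−19/62) = −12·(ω_p−ω_c)  ⇒  ω_p−ω_c = −(19/12)·(43/62) = -817/744
ω_p = 19/62 − 817/744 = -19/24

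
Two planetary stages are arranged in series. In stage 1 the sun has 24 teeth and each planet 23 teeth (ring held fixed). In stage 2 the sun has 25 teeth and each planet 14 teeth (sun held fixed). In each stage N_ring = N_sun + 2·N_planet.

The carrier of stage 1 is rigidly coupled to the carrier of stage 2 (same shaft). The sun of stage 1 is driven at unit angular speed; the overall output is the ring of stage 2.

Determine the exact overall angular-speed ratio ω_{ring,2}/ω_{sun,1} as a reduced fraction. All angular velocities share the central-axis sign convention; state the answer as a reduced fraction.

Stage 1: N_ring = 24 + 2·23 = 70
Stage 1: 24(ω_s−ω_c) = −70(ω_r−ω_c),  ω_r=0, ω_s=1
Stage 1: 24(1−ω_c) = −70(0−ω_c)  ⇒  94ω_c = 24  ⇒  ω_c = 12/47
  ⇒ ω_c¹/ω_s¹ = 12/47
Stage 2: N_ring = 25 + 2·14 = 53
Stage 2: 25(ω_s−ω_c) = −53(ω_r−ω_c),  ω_s=0, ω_c=1
Stage 2: ω_r = 1 − (25/53)(0−1) = 78/53
  ⇒ ω_r²/ω_c² = 78/53
Coupling ω_c² = ω_c¹ ⇒ overall = 12/47 × 78/53 = 936/2491

936/2491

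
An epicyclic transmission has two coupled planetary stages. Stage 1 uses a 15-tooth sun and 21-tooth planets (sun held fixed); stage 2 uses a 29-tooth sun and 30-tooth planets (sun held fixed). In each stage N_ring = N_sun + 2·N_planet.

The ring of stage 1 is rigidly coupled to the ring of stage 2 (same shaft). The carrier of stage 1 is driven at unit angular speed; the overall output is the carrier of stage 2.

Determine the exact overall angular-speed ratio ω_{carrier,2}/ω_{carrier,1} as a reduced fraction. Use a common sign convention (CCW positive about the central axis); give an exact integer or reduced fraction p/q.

1068/1121

Stage 1: N_ring = 15 + 2·21 = 57
Stage 1: 15(ω_s−ω_c) = −57(ω_r−ω_c),  ω_s=0, ω_c=1
Stage 1: ω_r = 1 − (15/57)(0−1) = 24/19
  ⇒ ω_r¹/ω_c¹ = 24/19
Stage 2: N_ring = 29 + 2·30 = 89
Stage 2: 29(ω_s−ω_c) = −89(ω_r−ω_c),  ω_s=0, ω_r=1
Stage 2: 29(0−ω_c) = −89(1−ω_c)  ⇒  118ω_c = 89  ⇒  ω_c = 89/118
  ⇒ ω_c²/ω_r² = 89/118
Coupling ω_r² = ω_r¹ ⇒ overall = 24/19 × 89/118 = 1068/1121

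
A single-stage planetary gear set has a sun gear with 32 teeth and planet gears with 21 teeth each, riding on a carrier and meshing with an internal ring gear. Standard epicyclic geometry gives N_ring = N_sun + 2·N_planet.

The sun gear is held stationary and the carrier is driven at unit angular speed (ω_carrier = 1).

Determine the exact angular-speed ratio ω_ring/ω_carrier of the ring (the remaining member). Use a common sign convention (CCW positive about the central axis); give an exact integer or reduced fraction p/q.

N_ring = 32 + 2·21 = 74
32(ω_s−ω_c) = −74(ω_r−ω_c),  ω_s=0, ω_c=1
ω_r = 1 − (32/74)(0−1) = 53/37
ω_r/ω_c = 53/37

53/37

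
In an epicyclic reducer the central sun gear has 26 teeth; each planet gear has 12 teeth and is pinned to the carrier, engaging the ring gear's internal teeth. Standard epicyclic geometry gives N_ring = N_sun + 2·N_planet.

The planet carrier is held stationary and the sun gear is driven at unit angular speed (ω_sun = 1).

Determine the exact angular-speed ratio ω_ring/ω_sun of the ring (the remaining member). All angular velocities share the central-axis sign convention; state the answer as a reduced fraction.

-13/25

N_ring = 26 + 2·12 = 50
26(ω_s−ω_c) = −50(ω_r−ω_c),  ω_c=0, ω_s=1
ω_r = 0 − (26/50)(1−0) = -13/25
ω_r/ω_s = -13/25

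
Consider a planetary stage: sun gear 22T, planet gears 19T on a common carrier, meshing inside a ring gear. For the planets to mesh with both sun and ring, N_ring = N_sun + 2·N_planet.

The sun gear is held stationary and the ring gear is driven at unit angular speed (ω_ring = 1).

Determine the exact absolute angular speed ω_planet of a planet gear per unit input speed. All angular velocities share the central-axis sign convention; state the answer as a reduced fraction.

N_ring = 22 + 2·19 = 60
22(ω_s−ω_c) = −60(ω_r−ω_c),  ω_s=0, ω_r=1
22(0−ω_c) = −60(1−ω_c)  ⇒  82ω_c = 60  ⇒  ω_c = 30/41
sun–planet: 22·(0−30/41) = −19·(ω_p−ω_c)  ⇒  ω_p−ω_c = −(22/19)·(-30/41) = 660/779
ω_p = 30/41 + 660/779 = 30/19

30/19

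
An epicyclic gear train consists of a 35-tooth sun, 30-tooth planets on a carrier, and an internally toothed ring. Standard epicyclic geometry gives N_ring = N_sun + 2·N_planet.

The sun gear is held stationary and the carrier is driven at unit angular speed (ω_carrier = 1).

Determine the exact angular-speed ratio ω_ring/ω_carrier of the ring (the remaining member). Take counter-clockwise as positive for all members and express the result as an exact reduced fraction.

N_ring = 35 + 2·30 = 95
35(ω_s−ω_c) = −95(ω_r−ω_c),  ω_s=0, ω_c=1
ω_r = 1 − (35/95)(0−1) = 26/19
ω_r/ω_c = 26/19

26/19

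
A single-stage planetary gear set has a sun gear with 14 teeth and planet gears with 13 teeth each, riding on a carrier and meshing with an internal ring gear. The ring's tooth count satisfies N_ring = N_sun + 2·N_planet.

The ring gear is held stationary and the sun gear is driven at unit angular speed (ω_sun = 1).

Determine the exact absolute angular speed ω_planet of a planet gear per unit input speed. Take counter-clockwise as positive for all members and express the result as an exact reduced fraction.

-7/13

N_ring = 14 + 2·13 = 40
14(ω_s−ω_c) = −40(ω_r−ω_c),  ω_r=0, ω_s=1
14(1−ω_c) = −40(0−ω_c)  ⇒  54ω_c = 14  ⇒  ω_c = 7/27
sun–planet: 14·(1−7/27) = −13·(ω_p−ω_c)  ⇒  ω_p−ω_c = −(14/13)·(20/27) = -280/351
ω_p = 7/27 − 280/351 = -7/13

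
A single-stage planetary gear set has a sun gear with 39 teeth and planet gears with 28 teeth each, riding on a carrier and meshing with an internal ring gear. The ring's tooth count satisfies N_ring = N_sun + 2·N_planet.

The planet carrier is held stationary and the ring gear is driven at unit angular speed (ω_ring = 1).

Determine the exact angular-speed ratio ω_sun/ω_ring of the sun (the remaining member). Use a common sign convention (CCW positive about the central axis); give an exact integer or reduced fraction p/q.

N_ring = 39 + 2·28 = 95
39(ω_s−ω_c) = −95(ω_r−ω_c),  ω_c=0, ω_r=1
ω_s = 0 − (95/39)(1−0) = -95/39
ω_s/ω_r = -95/39

-95/39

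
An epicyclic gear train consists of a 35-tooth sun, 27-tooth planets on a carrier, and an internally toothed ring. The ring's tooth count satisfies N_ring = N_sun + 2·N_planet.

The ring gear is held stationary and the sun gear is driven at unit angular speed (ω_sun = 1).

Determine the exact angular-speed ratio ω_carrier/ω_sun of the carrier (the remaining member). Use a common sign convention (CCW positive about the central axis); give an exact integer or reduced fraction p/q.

35/124

N_ring = 35 + 2·27 = 89
35(ω_s−ω_c) = −89(ω_r−ω_c),  ω_r=0, ω_s=1
35(1−ω_c) = −89(0−ω_c)  ⇒  124ω_c = 35  ⇒  ω_c = 35/124
ω_c/ω_s = 35/124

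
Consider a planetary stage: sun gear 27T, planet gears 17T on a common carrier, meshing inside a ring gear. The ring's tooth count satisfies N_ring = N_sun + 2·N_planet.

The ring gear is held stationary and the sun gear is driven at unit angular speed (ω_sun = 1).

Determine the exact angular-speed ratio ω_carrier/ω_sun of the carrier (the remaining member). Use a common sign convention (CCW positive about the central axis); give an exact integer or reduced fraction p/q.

N_ring = 27 + 2·17 = 61
27(ω_s−ω_c) = −61(ω_r−ω_c),  ω_r=0, ω_s=1
27(1−ω_c) = −61(0−ω_c)  ⇒  88ω_c = 27  ⇒  ω_c = 27/88
ω_c/ω_s = 27/88

27/88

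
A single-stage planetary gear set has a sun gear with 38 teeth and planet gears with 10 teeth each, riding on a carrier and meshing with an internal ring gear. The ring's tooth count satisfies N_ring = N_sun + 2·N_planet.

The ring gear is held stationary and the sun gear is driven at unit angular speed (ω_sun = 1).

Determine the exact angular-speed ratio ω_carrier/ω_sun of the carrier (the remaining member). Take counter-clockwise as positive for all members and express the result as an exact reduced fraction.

N_ring = 38 + 2·10 = 58
38(ω_s−ω_c) = −58(ω_r−ω_c),  ω_r=0, ω_s=1
38(1−ω_c) = −58(0−ω_c)  ⇒  96ω_c = 38  ⇒  ω_c = 19/48
ω_c/ω_s = 19/48

19/48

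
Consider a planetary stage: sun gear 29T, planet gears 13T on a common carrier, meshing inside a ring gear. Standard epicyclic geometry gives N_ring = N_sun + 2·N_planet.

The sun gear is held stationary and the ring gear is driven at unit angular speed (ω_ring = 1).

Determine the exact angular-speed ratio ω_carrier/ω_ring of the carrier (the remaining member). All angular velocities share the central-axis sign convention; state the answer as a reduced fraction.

55/84

N_ring = 29 + 2·13 = 55
29(ω_s−ω_c) = −55(ω_r−ω_c),  ω_s=0, ω_r=1
29(0−ω_c) = −55(1−ω_c)  ⇒  84ω_c = 55  ⇒  ω_c = 55/84
ω_c/ω_r = 55/84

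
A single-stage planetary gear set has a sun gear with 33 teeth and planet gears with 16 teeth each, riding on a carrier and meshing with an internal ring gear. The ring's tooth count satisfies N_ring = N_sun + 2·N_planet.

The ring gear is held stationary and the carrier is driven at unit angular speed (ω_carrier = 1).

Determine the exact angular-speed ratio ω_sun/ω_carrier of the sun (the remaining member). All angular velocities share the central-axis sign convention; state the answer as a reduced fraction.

98/33

N_ring = 33 + 2·16 = 65
33(ω_s−ω_c) = −65(ω_r−ω_c),  ω_r=0, ω_c=1
ω_s = 1 − (65/33)(0−1) = 98/33
ω_s/ω_c = 98/33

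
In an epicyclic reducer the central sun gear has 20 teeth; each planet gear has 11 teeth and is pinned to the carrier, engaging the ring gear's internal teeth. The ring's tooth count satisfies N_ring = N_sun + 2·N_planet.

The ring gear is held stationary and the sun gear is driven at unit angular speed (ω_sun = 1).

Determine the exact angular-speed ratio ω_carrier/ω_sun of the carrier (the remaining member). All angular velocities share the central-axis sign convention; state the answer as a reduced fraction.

10/31

N_ring = 20 + 2·11 = 42
20(ω_s−ω_c) = −42(ω_r−ω_c),  ω_r=0, ω_s=1
20(1−ω_c) = −42(0−ω_c)  ⇒  62ω_c = 20  ⇒  ω_c = 10/31
ω_c/ω_s = 10/31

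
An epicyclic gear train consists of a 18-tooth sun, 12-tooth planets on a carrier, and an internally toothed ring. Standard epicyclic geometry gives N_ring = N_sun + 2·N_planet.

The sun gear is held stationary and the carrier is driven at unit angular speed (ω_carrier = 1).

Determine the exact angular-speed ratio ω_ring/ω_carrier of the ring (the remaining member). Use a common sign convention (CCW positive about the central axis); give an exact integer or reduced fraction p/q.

10/7

N_ring = 18 + 2·12 = 42
18(ω_s−ω_c) = −42(ω_r−ω_c),  ω_s=0, ω_c=1
ω_r = 1 − (18/42)(0−1) = 10/7
ω_r/ω_c = 10/7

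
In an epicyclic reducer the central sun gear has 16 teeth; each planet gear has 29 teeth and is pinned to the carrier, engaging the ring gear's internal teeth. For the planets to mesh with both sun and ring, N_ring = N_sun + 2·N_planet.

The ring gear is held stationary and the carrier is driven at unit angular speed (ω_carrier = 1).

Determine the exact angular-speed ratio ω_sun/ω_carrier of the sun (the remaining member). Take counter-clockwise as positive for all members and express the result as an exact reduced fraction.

45/8

N_ring = 16 + 2·29 = 74
16(ω_s−ω_c) = −74(ω_r−ω_c),  ω_r=0, ω_c=1
ω_s = 1 − (74/16)(0−1) = 45/8
ω_s/ω_c = 45/8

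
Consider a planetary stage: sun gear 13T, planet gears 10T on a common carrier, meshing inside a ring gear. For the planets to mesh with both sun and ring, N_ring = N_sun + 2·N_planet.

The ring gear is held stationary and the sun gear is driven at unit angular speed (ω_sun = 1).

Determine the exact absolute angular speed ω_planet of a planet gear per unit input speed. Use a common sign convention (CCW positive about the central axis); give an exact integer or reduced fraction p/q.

N_ring = 13 + 2·10 = 33
13(ω_s−ω_c) = −33(ω_r−ω_c),  ω_r=0, ω_s=1
13(1−ω_c) = −33(0−ω_c)  ⇒  46ω_c = 13  ⇒  ω_c = 13/46
sun–planet: 13·(1−13/46) = −10·(ω_p−ω_c)  ⇒  ω_p−ω_c = −(13/10)·(33/46) = -429/460
ω_p = 13/46 − 429/460 = -13/20

-13/20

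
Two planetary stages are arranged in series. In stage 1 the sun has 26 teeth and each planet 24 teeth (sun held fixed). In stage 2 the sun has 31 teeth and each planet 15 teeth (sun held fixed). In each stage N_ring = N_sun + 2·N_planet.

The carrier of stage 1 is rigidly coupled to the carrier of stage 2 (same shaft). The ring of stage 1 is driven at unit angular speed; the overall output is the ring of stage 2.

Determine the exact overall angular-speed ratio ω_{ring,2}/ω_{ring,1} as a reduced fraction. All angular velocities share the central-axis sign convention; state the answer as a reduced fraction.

1702/1525

Stage 1: N_ring = 26 + 2·24 = 74
Stage 1: 26(ω_s−ω_c) = −74(ω_r−ω_c),  ω_s=0, ω_r=1
Stage 1: 26(0−ω_c) = −74(1−ω_c)  ⇒  100ω_c = 74  ⇒  ω_c = 37/50
  ⇒ ω_c¹/ω_r¹ = 37/50
Stage 2: N_ring = 31 + 2·15 = 61
Stage 2: 31(ω_s−ω_c) = −61(ω_r−ω_c),  ω_s=0, ω_c=1
Stage 2: ω_r = 1 − (31/61)(0−1) = 92/61
  ⇒ ω_r²/ω_c² = 92/61
Coupling ω_c² = ω_c¹ ⇒ overall = 37/50 × 92/61 = 1702/1525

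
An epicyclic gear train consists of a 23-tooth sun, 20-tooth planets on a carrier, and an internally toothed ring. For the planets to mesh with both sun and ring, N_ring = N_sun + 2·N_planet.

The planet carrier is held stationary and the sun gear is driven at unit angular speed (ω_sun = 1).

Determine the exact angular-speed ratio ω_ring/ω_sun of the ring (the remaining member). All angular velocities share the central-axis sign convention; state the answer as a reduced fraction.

N_ring = 23 + 2·20 = 63
23(ω_s−ω_c) = −63(ω_r−ω_c),  ω_c=0, ω_s=1
ω_r = 0 − (23/63)(1−0) = -23/63
ω_r/ω_s = -23/63

-23/63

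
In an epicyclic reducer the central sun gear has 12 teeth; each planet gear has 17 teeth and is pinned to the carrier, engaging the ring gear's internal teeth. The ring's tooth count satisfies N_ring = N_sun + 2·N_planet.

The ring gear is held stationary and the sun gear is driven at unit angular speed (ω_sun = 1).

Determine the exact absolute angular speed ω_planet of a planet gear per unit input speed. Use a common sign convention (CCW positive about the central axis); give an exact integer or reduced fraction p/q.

N_ring = 12 + 2·17 = 46
12(ω_s−ω_c) = −46(ω_r−ω_c),  ω_r=0, ω_s=1
12(1−ω_c) = −46(0−ω_c)  ⇒  58ω_c = 12  ⇒  ω_c = 6/29
sun–planet: 12·(1−6/29) = −17·(ω_p−ω_c)  ⇒  ω_p−ω_c = −(12/17)·(23/29) = -276/493
ω_p = 6/29 − 276/493 = -6/17

-6/17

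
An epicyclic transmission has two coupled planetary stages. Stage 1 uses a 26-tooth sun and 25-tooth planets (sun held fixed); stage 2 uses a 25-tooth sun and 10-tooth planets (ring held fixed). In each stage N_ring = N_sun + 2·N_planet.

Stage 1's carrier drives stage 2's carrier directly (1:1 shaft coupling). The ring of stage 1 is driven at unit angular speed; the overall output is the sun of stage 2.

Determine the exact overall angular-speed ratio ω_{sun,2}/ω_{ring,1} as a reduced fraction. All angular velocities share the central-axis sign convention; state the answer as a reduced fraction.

532/255

Stage 1: N_ring = 26 + 2·25 = 76
Stage 1: 26(ω_s−ω_c) = −76(ω_r−ω_c),  ω_s=0, ω_r=1
Stage 1: 26(0−ω_c) = −76(1−ω_c)  ⇒  102ω_c = 76  ⇒  ω_c = 38/51
  ⇒ ω_c¹/ω_r¹ = 38/51
Stage 2: N_ring = 25 + 2·10 = 45
Stage 2: 25(ω_s−ω_c) = −45(ω_r−ω_c),  ω_r=0, ω_c=1
Stage 2: ω_s = 1 − (45/25)(0−1) = 14/5
  ⇒ ω_s²/ω_c² = 14/5
Coupling ω_c² = ω_c¹ ⇒ overall = 38/51 × 14/5 = 532/255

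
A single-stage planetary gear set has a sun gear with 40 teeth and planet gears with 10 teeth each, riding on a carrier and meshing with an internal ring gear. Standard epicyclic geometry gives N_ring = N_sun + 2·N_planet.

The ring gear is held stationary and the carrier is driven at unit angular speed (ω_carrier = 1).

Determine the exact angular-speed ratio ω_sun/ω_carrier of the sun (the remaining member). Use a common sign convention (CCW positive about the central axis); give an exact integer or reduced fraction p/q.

5/2

N_ring = 40 + 2·10 = 60
40(ω_s−ω_c) = −60(ω_r−ω_c),  ω_r=0, ω_c=1
ω_s = 1 − (60/40)(0−1) = 5/2
ω_s/ω_c = 5/2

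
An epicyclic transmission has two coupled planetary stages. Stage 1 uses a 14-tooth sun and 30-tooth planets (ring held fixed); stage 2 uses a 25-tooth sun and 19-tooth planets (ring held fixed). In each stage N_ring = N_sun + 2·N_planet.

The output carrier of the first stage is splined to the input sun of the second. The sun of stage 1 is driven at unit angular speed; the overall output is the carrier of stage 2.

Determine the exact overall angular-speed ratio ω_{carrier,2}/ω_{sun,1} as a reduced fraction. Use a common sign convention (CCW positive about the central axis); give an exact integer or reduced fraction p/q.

Stage 1: N_ring = 14 + 2·30 = 74
Stage 1: 14(ω_s−ω_c) = −74(ω_r−ω_c),  ω_r=0, ω_s=1
Stage 1: 14(1−ω_c) = −74(0−ω_c)  ⇒  88ω_c = 14  ⇒  ω_c = 7/44
  ⇒ ω_c¹/ω_s¹ = 7/44
Stage 2: N_ring = 25 + 2·19 = 63
Stage 2: 25(ω_s−ω_c) = −63(ω_r−ω_c),  ω_r=0, ω_s=1
Stage 2: 25(1−ω_c) = −63(0−ω_c)  ⇒  88ω_c = 25  ⇒  ω_c = 25/88
  ⇒ ω_c²/ω_s² = 25/88
Coupling ω_s² = ω_c¹ ⇒ overall = 7/44 × 25/88 = 175/3872

175/3872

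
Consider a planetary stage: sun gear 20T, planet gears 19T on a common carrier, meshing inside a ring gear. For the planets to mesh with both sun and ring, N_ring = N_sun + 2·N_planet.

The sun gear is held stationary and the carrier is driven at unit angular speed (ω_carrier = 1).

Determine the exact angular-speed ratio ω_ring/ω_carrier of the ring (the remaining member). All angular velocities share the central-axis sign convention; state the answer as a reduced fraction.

N_ring = 20 + 2·19 = 58
20(ω_s−ω_c) = −58(ω_r−ω_c),  ω_s=0, ω_c=1
ω_r = 1 − (20/58)(0−1) = 39/29
ω_r/ω_c = 39/29

39/29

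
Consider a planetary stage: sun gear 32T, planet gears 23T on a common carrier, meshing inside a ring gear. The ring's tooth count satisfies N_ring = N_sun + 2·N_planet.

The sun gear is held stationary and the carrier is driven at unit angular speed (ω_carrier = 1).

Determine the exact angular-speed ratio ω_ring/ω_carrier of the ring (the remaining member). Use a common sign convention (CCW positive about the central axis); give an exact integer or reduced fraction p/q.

N_ring = 32 + 2·23 = 78
32(ω_s−ω_c) = −78(ω_r−ω_c),  ω_s=0, ω_c=1
ω_r = 1 − (32/78)(0−1) = 55/39
ω_r/ω_c = 55/39

55/39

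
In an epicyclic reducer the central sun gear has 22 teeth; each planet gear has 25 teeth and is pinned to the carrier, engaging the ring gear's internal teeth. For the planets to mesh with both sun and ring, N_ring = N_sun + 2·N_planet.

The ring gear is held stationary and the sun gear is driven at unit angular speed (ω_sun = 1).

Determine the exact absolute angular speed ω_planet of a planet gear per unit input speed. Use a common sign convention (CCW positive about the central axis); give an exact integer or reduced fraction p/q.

N_ring = 22 + 2·25 = 72
22(ω_s−ω_c) = −72(ω_r−ω_c),  ω_r=0, ω_s=1
22(1−ω_c) = −72(0−ω_c)  ⇒  94ω_c = 22  ⇒  ω_c = 11/47
sun–planet: 22·(1−11/47) = −25·(ω_p−ω_c)  ⇒  ω_p−ω_c = −(22/25)·(36/47) = -792/1175
ω_p = 11/47 − 792/1175 = -11/25

-11/25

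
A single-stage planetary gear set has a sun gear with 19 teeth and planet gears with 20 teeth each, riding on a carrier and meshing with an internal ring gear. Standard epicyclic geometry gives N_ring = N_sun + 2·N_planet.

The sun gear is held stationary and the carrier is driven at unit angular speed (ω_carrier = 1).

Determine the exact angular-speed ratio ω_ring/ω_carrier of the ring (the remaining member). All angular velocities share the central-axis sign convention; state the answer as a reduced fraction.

N_ring = 19 + 2·20 = 59
19(ω_s−ω_c) = −59(ω_r−ω_c),  ω_s=0, ω_c=1
ω_r = 1 − (19/59)(0−1) = 78/59
ω_r/ω_c = 78/59

78/59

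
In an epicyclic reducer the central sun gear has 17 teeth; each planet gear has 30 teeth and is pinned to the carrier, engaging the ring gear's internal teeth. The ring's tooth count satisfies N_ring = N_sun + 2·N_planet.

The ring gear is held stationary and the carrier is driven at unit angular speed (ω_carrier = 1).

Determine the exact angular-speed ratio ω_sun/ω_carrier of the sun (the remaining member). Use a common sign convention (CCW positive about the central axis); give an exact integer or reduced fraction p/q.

94/17

N_ring = 17 + 2·30 = 77
17(ω_s−ω_c) = −77(ω_r−ω_c),  ω_r=0, ω_c=1
ω_s = 1 − (77/17)(0−1) = 94/17
ω_s/ω_c = 94/17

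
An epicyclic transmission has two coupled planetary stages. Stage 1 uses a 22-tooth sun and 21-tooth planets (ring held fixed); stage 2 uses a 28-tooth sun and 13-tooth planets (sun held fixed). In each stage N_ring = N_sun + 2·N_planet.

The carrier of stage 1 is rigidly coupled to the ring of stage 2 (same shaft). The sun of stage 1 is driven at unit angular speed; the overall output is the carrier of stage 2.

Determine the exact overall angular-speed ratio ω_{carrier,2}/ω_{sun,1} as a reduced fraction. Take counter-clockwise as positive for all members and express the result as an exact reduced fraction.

297/1763

Stage 1: N_ring = 22 + 2·21 = 64
Stage 1: 22(ω_s−ω_c) = −64(ω_r−ω_c),  ω_r=0, ω_s=1
Stage 1: 22(1−ω_c) = −64(0−ω_c)  ⇒  86ω_c = 22  ⇒  ω_c = 11/43
  ⇒ ω_c¹/ω_s¹ = 11/43
Stage 2: N_ring = 28 + 2·13 = 54
Stage 2: 28(ω_s−ω_c) = −54(ω_r−ω_c),  ω_s=0, ω_r=1
Stage 2: 28(0−ω_c) = −54(1−ω_c)  ⇒  82ω_c = 54  ⇒  ω_c = 27/41
  ⇒ ω_c²/ω_r² = 27/41
Coupling ω_r² = ω_c¹ ⇒ overall = 11/43 × 27/41 = 297/1763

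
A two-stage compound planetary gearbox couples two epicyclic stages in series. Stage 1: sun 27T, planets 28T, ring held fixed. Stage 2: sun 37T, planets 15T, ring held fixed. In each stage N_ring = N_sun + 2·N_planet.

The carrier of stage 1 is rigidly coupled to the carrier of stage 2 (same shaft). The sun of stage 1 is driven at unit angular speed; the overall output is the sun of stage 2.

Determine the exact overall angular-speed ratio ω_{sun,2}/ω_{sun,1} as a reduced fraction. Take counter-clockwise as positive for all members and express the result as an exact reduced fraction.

Stage 1: N_ring = 27 + 2·28 = 83
Stage 1: 27(ω_s−ω_c) = −83(ω_r−ω_c),  ω_r=0, ω_s=1
Stage 1: 27(1−ω_c) = −83(0−ω_c)  ⇒  110ω_c = 27  ⇒  ω_c = 27/110
  ⇒ ω_c¹/ω_s¹ = 27/110
Stage 2: N_ring = 37 + 2·15 = 67
Stage 2: 37(ω_s−ω_c) = −67(ω_r−ω_c),  ω_r=0, ω_c=1
Stage 2: ω_s = 1 − (67/37)(0−1) = 104/37
  ⇒ ω_s²/ω_c² = 104/37
Coupling ω_c² = ω_c¹ ⇒ overall = 27/110 × 104/37 = 1404/2035

1404/2035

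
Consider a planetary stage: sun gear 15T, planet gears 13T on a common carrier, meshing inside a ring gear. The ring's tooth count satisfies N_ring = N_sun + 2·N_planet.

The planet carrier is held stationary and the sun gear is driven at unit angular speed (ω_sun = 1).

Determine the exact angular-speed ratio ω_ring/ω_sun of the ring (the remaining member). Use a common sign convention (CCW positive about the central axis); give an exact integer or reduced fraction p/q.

N_ring = 15 + 2·13 = 41
15(ω_s−ω_c) = −41(ω_r−ω_c),  ω_c=0, ω_s=1
ω_r = 0 − (15/41)(1−0) = -15/41
ω_r/ω_s = -15/41

-15/41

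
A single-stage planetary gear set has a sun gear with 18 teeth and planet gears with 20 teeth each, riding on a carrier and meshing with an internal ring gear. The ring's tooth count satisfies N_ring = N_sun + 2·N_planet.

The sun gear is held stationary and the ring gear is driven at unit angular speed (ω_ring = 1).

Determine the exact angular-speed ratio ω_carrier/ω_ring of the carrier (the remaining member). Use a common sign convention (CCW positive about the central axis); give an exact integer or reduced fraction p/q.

N_ring = 18 + 2·20 = 58
18(ω_s−ω_c) = −58(ω_r−ω_c),  ω_s=0, ω_r=1
18(0−ω_c) = −58(1−ω_c)  ⇒  76ω_c = 58  ⇒  ω_c = 29/38
ω_c/ω_r = 29/38

29/38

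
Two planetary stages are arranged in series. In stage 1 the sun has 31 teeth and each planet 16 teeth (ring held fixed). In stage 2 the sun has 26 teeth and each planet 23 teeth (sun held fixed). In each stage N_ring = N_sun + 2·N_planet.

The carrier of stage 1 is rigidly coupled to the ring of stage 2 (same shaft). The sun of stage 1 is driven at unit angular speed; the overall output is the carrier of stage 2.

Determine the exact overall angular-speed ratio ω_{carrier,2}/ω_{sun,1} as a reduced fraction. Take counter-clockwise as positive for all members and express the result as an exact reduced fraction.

Stage 1: N_ring = 31 + 2·16 = 63
Stage 1: 31(ω_s−ω_c) = −63(ω_r−ω_c),  ω_r=0, ω_s=1
Stage 1: 31(1−ω_c) = −63(0−ω_c)  ⇒  94ω_c = 31  ⇒  ω_c = 31/94
  ⇒ ω_c¹/ω_s¹ = 31/94
Stage 2: N_ring = 26 + 2·23 = 72
Stage 2: 26(ω_s−ω_c) = −72(ω_r−ω_c),  ω_s=0, ω_r=1
Stage 2: 26(0−ω_c) = −72(1−ω_c)  ⇒  98ω_c = 72  ⇒  ω_c = 36/49
  ⇒ ω_c²/ω_r² = 36/49
Coupling ω_r² = ω_c¹ ⇒ overall = 31/94 × 36/49 = 558/2303

558/2303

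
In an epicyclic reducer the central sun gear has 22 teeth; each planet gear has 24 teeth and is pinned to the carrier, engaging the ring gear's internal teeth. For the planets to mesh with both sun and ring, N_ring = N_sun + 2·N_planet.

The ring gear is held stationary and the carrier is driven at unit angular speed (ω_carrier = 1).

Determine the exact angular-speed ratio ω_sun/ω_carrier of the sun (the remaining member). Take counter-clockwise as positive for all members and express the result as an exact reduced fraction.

N_ring = 22 + 2·24 = 70
22(ω_s−ω_c) = −70(ω_r−ω_c),  ω_r=0, ω_c=1
ω_s = 1 − (70/22)(0−1) = 46/11
ω_s/ω_c = 46/11

46/11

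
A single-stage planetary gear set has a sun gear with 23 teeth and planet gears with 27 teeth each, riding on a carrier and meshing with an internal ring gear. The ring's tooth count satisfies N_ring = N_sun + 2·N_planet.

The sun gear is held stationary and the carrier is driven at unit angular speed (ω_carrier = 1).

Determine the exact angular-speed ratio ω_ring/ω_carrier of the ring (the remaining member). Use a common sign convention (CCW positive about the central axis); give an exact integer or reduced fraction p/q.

N_ring = 23 + 2·27 = 77
23(ω_s−ω_c) = −77(ω_r−ω_c),  ω_s=0, ω_c=1
ω_r = 1 − (23/77)(0−1) = 100/77
ω_r/ω_c = 100/77

100/77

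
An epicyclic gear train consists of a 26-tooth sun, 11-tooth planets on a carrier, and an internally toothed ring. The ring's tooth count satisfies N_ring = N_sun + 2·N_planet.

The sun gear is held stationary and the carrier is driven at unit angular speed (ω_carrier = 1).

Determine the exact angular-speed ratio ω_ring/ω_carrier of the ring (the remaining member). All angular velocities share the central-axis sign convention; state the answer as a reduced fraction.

37/24

N_ring = 26 + 2·11 = 48
26(ω_s−ω_c) = −48(ω_r−ω_c),  ω_s=0, ω_c=1
ω_r = 1 − (26/48)(0−1) = 37/24
ω_r/ω_c = 37/24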